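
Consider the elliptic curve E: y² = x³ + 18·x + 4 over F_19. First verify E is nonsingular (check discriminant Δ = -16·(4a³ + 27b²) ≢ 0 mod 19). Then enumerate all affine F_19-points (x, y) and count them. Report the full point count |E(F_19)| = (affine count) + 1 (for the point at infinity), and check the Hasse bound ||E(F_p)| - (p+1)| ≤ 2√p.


Affine points = {(0, 2), (0, 17), (1, 2), (1, 17), (3, 3), (3, 16), (4, 8), (4, 11), (6, 9), (6, 10), (7, 6), (7, 13), (10, 5), (10, 14), (14, 6), (14, 13), (15, 1), (15, 18), (17, 6), (17, 13), (18, 2), (18, 17)}; affine count = 22; |E(F_19)| = 23.

Discriminant check: Δ ∝ 4a³ + 27b² = 4·18³ + 27·4² = 4·5832 + 27·16 ≡ 10 (mod 19). Nonzero ⇒ E is nonsingular.
For each x ∈ F_19, compute rhs = x³ + 18·x + 4 mod 19, then count y ∈ F_19 with y² ≡ rhs.
  x = 0: rhs = 4, matching y values: 2, 17 (2 points).
  x = 1: rhs = 4, matching y values: 2, 17 (2 points).
  x = 2: rhs = 10, matching y values: none (0 points).
  x = 3: rhs = 9, matching y values: 3, 16 (2 points).
  x = 4: rhs = 7, matching y values: 8, 11 (2 points).
  x = 5: rhs = 10, matching y values: none (0 points).
  x = 6: rhs = 5, matching y values: 9, 10 (2 points).
  x = 7: rhs = 17, matching y values: 6, 13 (2 points).
  x = 8: rhs = 14, matching y values: none (0 points).
  x = 9: rhs = 2, matching y values: none (0 points).
  x = 10: rhs = 6, matching y values: 5, 14 (2 points).
  x = 11: rhs = 13, matching y values: none (0 points).
  x = 12: rhs = 10, matching y values: none (0 points).
  x = 13: rhs = 3, matching y values: none (0 points).
  x = 14: rhs = 17, matching y values: 6, 13 (2 points).
  x = 15: rhs = 1, matching y values: 1, 18 (2 points).
  x = 16: rhs = 18, matching y values: none (0 points).
  x = 17: rhs = 17, matching y values: 6, 13 (2 points).
  x = 18: rhs = 4, matching y values: 2, 17 (2 points).
Total affine count: 22.
Full point count |E(F_19)| = 22 + 1 = 23.
Hasse bound: |23 − (19+1)| = |3| = 3 ≤ 2√19 ≈ 8.7178 ✓.


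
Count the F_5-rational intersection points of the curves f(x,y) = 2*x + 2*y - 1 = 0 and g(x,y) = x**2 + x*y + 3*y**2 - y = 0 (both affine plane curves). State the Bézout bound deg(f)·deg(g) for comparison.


Common zeros: ∅; count = 0; Bézout bound = 2.

deg(f) = 1, deg(g) = 2, so Bézout bound = 2.
Scan x ∈ F_5. For each x, list the y ∈ F_5 with f(x, y) ≡ 0 and those with g(x, y) ≡ 0 (mod 5); the common zeros in that column are the intersection.
  x = 0: f ≡ 0 at y ∈ {3}; g ≡ 0 at y ∈ {0, 2}; common: ∅.
  x = 1: f ≡ 0 at y ∈ {2}; g ≡ 0 at y ∈ ∅; common: ∅.
  x = 2: f ≡ 0 at y ∈ {1}; g ≡ 0 at y ∈ ∅; common: ∅.
  x = 3: f ≡ 0 at y ∈ {0}; g ≡ 0 at y ∈ {2, 4}; common: ∅.
  x = 4: f ≡ 0 at y ∈ {4}; g ≡ 0 at y ∈ ∅; common: ∅.
Collecting: common zeros = ∅, so the count is 0.
Comparison with the Bézout bound: 0 ≤ 2 = deg(f)·deg(g), as expected for curves with no common component (the affine F_5-count falls short of the bound because intersections may lie at infinity, over extension fields, or carry multiplicity).


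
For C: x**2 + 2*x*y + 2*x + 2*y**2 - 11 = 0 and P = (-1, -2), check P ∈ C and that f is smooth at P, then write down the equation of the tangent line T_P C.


Tangent line at P: -4*x - 10*y - 24 = 0.

Step 1: f(-1, -2) = 0, so P lies on C.
Step 2: partial derivatives
  f_x(x, y) = 2*x + 2*y + 2, f_y(x, y) = 2*x + 4*y.
  f_x(P) = -4, f_y(P) = -10 (gradient nonzero, so P is smooth).
Step 3: tangent line at P: -4·(x − -1) + -10·(y − -2) = 0.
Expanding: -4*x - 10*y - 24 = 0.


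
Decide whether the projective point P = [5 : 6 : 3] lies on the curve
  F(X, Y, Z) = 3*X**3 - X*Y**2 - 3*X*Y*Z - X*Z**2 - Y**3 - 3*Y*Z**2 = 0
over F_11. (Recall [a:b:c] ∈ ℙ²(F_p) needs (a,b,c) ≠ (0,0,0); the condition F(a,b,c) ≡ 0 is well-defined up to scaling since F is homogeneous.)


F(5,6,3) ≡ 8 (mod 11); P is NOT on the curve.

Evaluate F(5, 6, 3) term-by-term (mod 11).
  3*X**3 ↦ 3·125·1·1 = 375
  -X*Y**2 ↦ -1·5·36·1 = -180
  -3*X*Y*Z ↦ -3·5·6·3 = -270
  -X*Z**2 ↦ -1·5·1·9 = -45
  -Y**3 ↦ -1·1·216·1 = -216
  -3*Y*Z**2 ↦ -3·1·6·9 = -162
Sum: F(5, 6, 3) = (375) + (-180) + (-270) + (-45) + (-216) + (-162) = -498.
Reducing mod 11: -498 ≡ 8 (mod 11).
Since F(a, b, c) ≡ 8 ≠ 0 (mod 11), P does NOT lie on the curve.


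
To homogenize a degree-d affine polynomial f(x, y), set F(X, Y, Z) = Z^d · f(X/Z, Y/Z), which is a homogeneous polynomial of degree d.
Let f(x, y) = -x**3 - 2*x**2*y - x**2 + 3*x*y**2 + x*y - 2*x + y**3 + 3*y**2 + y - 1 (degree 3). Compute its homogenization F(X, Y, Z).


F(X, Y, Z) = -X**3 - 2*X**2*Y - X**2*Z + 3*X*Y**2 + X*Y*Z - 2*X*Z**2 + Y**3 + 3*Y**2*Z + Y*Z**2 - Z**3

deg(f) = 3.
Substitute x = X/Z, y = Y/Z into f, then multiply by Z^3.
  monomial -1·x^3·y^0 ↦ -1·X^3·Y^0·Z^0.
  monomial -2·x^2·y^1 ↦ -2·X^2·Y^1·Z^0.
  monomial -1·x^2·y^0 ↦ -1·X^2·Y^0·Z^1.
  monomial 3·x^1·y^2 ↦ 3·X^1·Y^2·Z^0.
  monomial 1·x^1·y^1 ↦ 1·X^1·Y^1·Z^1.
  monomial -2·x^1·y^0 ↦ -2·X^1·Y^0·Z^2.
  monomial 1·x^0·y^3 ↦ 1·X^0·Y^3·Z^0.
  monomial 3·x^0·y^2 ↦ 3·X^0·Y^2·Z^1.
  monomial 1·x^0·y^1 ↦ 1·X^0·Y^1·Z^2.
  monomial -1·x^0·y^0 ↦ -1·X^0·Y^0·Z^3.
Collecting: F(X, Y, Z) = -X**3 - 2*X**2*Y - X**2*Z + 3*X*Y**2 + X*Y*Z - 2*X*Z**2 + Y**3 + 3*Y**2*Z + Y*Z**2 - Z**3.


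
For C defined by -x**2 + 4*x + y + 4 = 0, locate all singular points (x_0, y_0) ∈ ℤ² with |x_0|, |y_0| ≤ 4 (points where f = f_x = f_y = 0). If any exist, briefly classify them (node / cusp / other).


No singular points in the scanned grid; C is smooth there.

Compute partial derivatives:
  f_x = 4 - 2*x.
  f_y = 1.
f_y = 1 is a nonzero constant, so f_y never vanishes: no point (x, y) can satisfy f = f_x = f_y = 0. In particular no (x, y) ∈ {−4, ..., 4}² is singular; the curve is smooth.


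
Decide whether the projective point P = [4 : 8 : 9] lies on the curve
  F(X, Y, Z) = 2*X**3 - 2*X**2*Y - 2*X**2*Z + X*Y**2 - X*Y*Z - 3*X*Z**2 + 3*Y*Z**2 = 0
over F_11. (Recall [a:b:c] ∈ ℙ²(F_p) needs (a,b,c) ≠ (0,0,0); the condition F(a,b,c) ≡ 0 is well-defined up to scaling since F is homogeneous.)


F(4,8,9) ≡ 7 (mod 11); P is NOT on the curve.

Evaluate F(4, 8, 9) term-by-term (mod 11).
  2*X**3 ↦ 2·64·1·1 = 128
  -2*X**2*Y ↦ -2·16·8·1 = -256
  -2*X**2*Z ↦ -2·16·1·9 = -288
  X*Y**2 ↦ 1·4·64·1 = 256
  -X*Y*Z ↦ -1·4·8·9 = -288
  -3*X*Z**2 ↦ -3·4·1·81 = -972
  3*Y*Z**2 ↦ 3·1·8·81 = 1944
Sum: F(4, 8, 9) = (128) + (-256) + (-288) + (256) + (-288) + (-972) + (1944) = 524.
Reducing mod 11: 524 ≡ 7 (mod 11).
Since F(a, b, c) ≡ 7 ≠ 0 (mod 11), P does NOT lie on the curve.


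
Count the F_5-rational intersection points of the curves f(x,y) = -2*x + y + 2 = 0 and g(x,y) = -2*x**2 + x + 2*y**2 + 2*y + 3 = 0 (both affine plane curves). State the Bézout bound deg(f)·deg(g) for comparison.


Common zeros: ∅; count = 0; Bézout bound = 2.

deg(f) = 1, deg(g) = 2, so Bézout bound = 2.
Scan x ∈ F_5. For each x, list the y ∈ F_5 with f(x, y) ≡ 0 and those with g(x, y) ≡ 0 (mod 5); the common zeros in that column are the intersection.
  x = 0: f ≡ 0 at y ∈ {3}; g ≡ 0 at y ∈ {2}; common: ∅.
  x = 1: f ≡ 0 at y ∈ {0}; g ≡ 0 at y ∈ ∅; common: ∅.
  x = 2: f ≡ 0 at y ∈ {2}; g ≡ 0 at y ∈ ∅; common: ∅.
  x = 3: f ≡ 0 at y ∈ {4}; g ≡ 0 at y ∈ {2}; common: ∅.
  x = 4: f ≡ 0 at y ∈ {1}; g ≡ 0 at y ∈ {0, 4}; common: ∅.
Collecting: common zeros = ∅, so the count is 0.
Comparison with the Bézout bound: 0 ≤ 2 = deg(f)·deg(g), as expected for curves with no common component (the affine F_5-count falls short of the bound because intersections may lie at infinity, over extension fields, or carry multiplicity).


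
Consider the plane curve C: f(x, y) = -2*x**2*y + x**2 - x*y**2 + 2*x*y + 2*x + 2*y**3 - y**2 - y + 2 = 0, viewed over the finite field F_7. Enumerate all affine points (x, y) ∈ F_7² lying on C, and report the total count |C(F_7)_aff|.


Affine F_7-points: {(0, 6), (2, 4), (4, 2), (5, 6), (6, 2)}; count = 5.

For each of the 49 pairs (x, y) ∈ F_7², evaluate f(x, y) mod 7. Record the zeros.
  x = 0: [0↦2, 1↦2, 2↦5, 3↦2, 4↦5, 5↦5, 6↦0]  zeros at y ∈ {6}
  x = 1: [0↦5, 1↦4, 2↦4, 3↦3, 4↦6, 5↦4, 6↦2]  zeros at y ∈ ∅
  x = 2: [0↦3, 1↦4, 2↦4, 3↦1, 4↦0, 5↦6, 6↦3]  zeros at y ∈ {4}
  x = 3: [0↦3, 1↦2, 2↦5, 3↦3, 4↦1, 5↦4, 6↦3]  zeros at y ∈ ∅
  x = 4: [0↦5, 1↦5, 2↦0, 3↦2, 4↦2, 5↦5, 6↦2]  zeros at y ∈ {2}
  x = 5: [0↦2, 1↦6, 2↦3, 3↦5, 4↦3, 5↦2, 6↦0]  zeros at y ∈ {6}
  x = 6: [0↦1, 1↦5, 2↦0, 3↦5, 4↦4, 5↦2, 6↦4]  zeros at y ∈ {2}
Collecting zeros: affine points = {(0, 6), (2, 4), (4, 2), (5, 6), (6, 2)}.
Total count |C(F_7)_aff| = 5.


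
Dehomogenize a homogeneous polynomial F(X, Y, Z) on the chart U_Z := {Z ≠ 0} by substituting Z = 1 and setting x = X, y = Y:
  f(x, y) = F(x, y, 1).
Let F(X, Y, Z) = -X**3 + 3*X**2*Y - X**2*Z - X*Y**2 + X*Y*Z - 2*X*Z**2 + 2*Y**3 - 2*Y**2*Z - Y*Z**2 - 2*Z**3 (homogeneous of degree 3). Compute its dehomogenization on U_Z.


f(x, y) = -x**3 + 3*x**2*y - x**2 - x*y**2 + x*y - 2*x + 2*y**3 - 2*y**2 - y - 2

On U_Z we set Z = 1. Each monomial c·X^i·Y^j·Z^k in F becomes c·x^i·y^j·1^k = c·x^i·y^j.
Substituting Z = 1: F(X, Y, 1) = -x**3 + 3*x**2*y - x**2 - x*y**2 + x*y - 2*x + 2*y**3 - 2*y**2 - y - 2.
Note: deg(f) ≤ deg(F) = 3; strict inequality happens when F is divisible by Z (lost terms).


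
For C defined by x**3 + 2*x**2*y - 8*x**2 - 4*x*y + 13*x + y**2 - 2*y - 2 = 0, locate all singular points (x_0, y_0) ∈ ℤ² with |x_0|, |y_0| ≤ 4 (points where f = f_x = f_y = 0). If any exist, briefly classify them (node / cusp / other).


Singular points: {(1, 2)}; classification: node.

Compute partial derivatives:
  f_x = 3*x**2 + 4*x*y - 16*x - 4*y + 13.
  f_y = 2*x**2 - 4*x + 2*y - 2.
Scan x_0 ∈ {−4, ..., 4}. For each x_0, f_y(x_0, y) is a polynomial in y; find its integer roots y ∈ {−4, ..., 4}, then test f_x and f at those candidates.
  x = -4: f_y(-4, y) = 2*y + 46; no integer root y with |y| ≤ 4.
  x = -3: f_y(-3, y) = 2*y + 28; no integer root y with |y| ≤ 4.
  x = -2: f_y(-2, y) = 2*y + 14; no integer root y with |y| ≤ 4.
  x = -1: f_y(-1, y) = 2*y + 4; vanishes at y ∈ {-2}. (-1, -2): f_x = 48 ≠ 0.
  x = 0: f_y(0, y) = 2*y - 2; vanishes at y ∈ {1}. (0, 1): f_x = 9 ≠ 0.
  x = 1: f_y(1, y) = 2*y - 4; vanishes at y ∈ {2}. (1, 2): f_x = 0, f = 0 — SINGULAR.
  x = 2: f_y(2, y) = 2*y - 2; vanishes at y ∈ {1}. (2, 1): f_x = -3 ≠ 0.
  x = 3: f_y(3, y) = 2*y + 4; vanishes at y ∈ {-2}. (3, -2): f_x = -24 ≠ 0.
  x = 4: f_y(4, y) = 2*y + 14; no integer root y with |y| ≤ 4.
Only singular point on the grid: (1, 2).
Classify: substitute x = 1 + u, y = 2 + v and expand: f = u**3 + 2*u**2*v - u**2 + v**2.
No constant or linear terms (consistent with a singular point). Quadratic part: -u**2 + v**2. Cubic part: u**3 + 2*u**2*v.
The quadratic part v**2 - u**2 = (v − u)(v + u) splits into two distinct linear factors, so there are two distinct tangent lines y − 2 = ±(x − 1) — this is a node (ordinary double point).
Classification: node.


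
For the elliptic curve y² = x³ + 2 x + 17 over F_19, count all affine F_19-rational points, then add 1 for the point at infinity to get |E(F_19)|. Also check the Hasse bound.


Affine points = {(0, 6), (0, 13), (1, 1), (1, 18), (5, 0), (6, 6), (6, 13), (9, 2), (9, 17), (10, 7), (10, 12), (13, 6), (13, 13), (17, 9), (17, 10)}; affine count = 15; |E(F_19)| = 16.

Discriminant check: Δ ∝ 4a³ + 27b² = 4·2³ + 27·17² = 4·8 + 27·289 ≡ 7 (mod 19). Nonzero ⇒ E is nonsingular.
For each x ∈ F_19, compute rhs = x³ + 2·x + 17 mod 19, then count y ∈ F_19 with y² ≡ rhs.
  x = 0: rhs = 17, matching y values: 6, 13 (2 points).
  x = 1: rhs = 1, matching y values: 1, 18 (2 points).
  x = 2: rhs = 10, matching y values: none (0 points).
  x = 3: rhs = 12, matching y values: none (0 points).
  x = 4: rhs = 13, matching y values: none (0 points).
  x = 5: rhs = 0, matching y values: 0 (1 points).
  x = 6: rhs = 17, matching y values: 6, 13 (2 points).
  x = 7: rhs = 13, matching y values: none (0 points).
  x = 8: rhs = 13, matching y values: none (0 points).
  x = 9: rhs = 4, matching y values: 2, 17 (2 points).
  x = 10: rhs = 11, matching y values: 7, 12 (2 points).
  x = 11: rhs = 2, matching y values: none (0 points).
  x = 12: rhs = 2, matching y values: none (0 points).
  x = 13: rhs = 17, matching y values: 6, 13 (2 points).
  x = 14: rhs = 15, matching y values: none (0 points).
  x = 15: rhs = 2, matching y values: none (0 points).
  x = 16: rhs = 3, matching y values: none (0 points).
  x = 17: rhs = 5, matching y values: 9, 10 (2 points).
  x = 18: rhs = 14, matching y values: none (0 points).
Total affine count: 15.
Full point count |E(F_19)| = 15 + 1 = 16.
Hasse bound: |16 − (19+1)| = |-4| = 4 ≤ 2√19 ≈ 8.7178 ✓.


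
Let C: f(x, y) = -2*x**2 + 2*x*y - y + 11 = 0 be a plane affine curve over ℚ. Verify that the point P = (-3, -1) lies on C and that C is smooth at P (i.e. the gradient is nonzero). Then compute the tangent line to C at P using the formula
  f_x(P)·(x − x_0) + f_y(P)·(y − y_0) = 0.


Tangent line at P: 10*x - 7*y + 23 = 0.

Step 1: f(-3, -1) = 0, so P lies on C.
Step 2: partial derivatives
  f_x(x, y) = -4*x + 2*y, f_y(x, y) = 2*x - 1.
  f_x(P) = 10, f_y(P) = -7 (gradient nonzero, so P is smooth).
Step 3: tangent line at P: 10·(x − -3) + -7·(y − -1) = 0.
Expanding: 10*x - 7*y + 23 = 0.


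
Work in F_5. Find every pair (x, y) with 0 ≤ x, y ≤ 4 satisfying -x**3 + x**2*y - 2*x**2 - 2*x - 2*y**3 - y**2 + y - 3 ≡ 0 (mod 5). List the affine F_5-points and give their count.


Affine F_5-points: {(0, 1), (1, 3)}; count = 2.

For each of the 25 pairs (x, y) ∈ F_5², evaluate f(x, y) mod 5. Record the zeros.
  x = 0: [0↦2, 1↦0, 2↦4, 3↦2, 4↦2]  zeros at y ∈ {1}
  x = 1: [0↦2, 1↦1, 2↦1, 3↦0, 4↦1]  zeros at y ∈ {3}
  x = 2: [0↦2, 1↦4, 2↦2, 3↦4, 4↦3]  zeros at y ∈ ∅
  x = 3: [0↦1, 1↦3, 2↦1, 3↦3, 4↦2]  zeros at y ∈ ∅
  x = 4: [0↦3, 1↦2, 2↦2, 3↦1, 4↦2]  zeros at y ∈ ∅
Collecting zeros: affine points = {(0, 1), (1, 3)}.
Total count |C(F_5)_aff| = 2.


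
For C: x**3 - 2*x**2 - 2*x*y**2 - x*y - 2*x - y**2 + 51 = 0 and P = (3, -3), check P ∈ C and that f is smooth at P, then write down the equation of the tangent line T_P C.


Tangent line at P: -2*x + 39*y + 123 = 0.

Step 1: f(3, -3) = 0, so P lies on C.
Step 2: partial derivatives
  f_x(x, y) = 3*x**2 - 4*x - 2*y**2 - y - 2, f_y(x, y) = -4*x*y - x - 2*y.
  f_x(P) = -2, f_y(P) = 39 (gradient nonzero, so P is smooth).
Step 3: tangent line at P: -2·(x − 3) + 39·(y − -3) = 0.
Expanding: -2*x + 39*y + 123 = 0.


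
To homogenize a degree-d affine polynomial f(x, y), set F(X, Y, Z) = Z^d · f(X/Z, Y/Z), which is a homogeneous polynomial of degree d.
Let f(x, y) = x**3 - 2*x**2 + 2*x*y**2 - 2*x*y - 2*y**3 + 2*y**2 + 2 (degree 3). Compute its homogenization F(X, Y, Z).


F(X, Y, Z) = X**3 - 2*X**2*Z + 2*X*Y**2 - 2*X*Y*Z - 2*Y**3 + 2*Y**2*Z + 2*Z**3

deg(f) = 3.
Substitute x = X/Z, y = Y/Z into f, then multiply by Z^3.
  monomial 1·x^3·y^0 ↦ 1·X^3·Y^0·Z^0.
  monomial -2·x^2·y^0 ↦ -2·X^2·Y^0·Z^1.
  monomial 2·x^1·y^2 ↦ 2·X^1·Y^2·Z^0.
  monomial -2·x^1·y^1 ↦ -2·X^1·Y^1·Z^1.
  monomial -2·x^0·y^3 ↦ -2·X^0·Y^3·Z^0.
  monomial 2·x^0·y^2 ↦ 2·X^0·Y^2·Z^1.
  monomial 2·x^0·y^0 ↦ 2·X^0·Y^0·Z^3.
Collecting: F(X, Y, Z) = X**3 - 2*X**2*Z + 2*X*Y**2 - 2*X*Y*Z - 2*Y**3 + 2*Y**2*Z + 2*Z**3.


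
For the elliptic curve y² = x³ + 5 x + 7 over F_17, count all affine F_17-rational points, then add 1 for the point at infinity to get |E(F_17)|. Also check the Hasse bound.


Affine points = {(1, 8), (1, 9), (2, 5), (2, 12), (3, 7), (3, 10), (5, 2), (5, 15), (6, 7), (6, 10), (8, 7), (8, 10), (9, 4), (9, 13), (11, 4), (11, 13), (13, 5), (13, 12), (14, 4), (14, 13), (16, 1), (16, 16)}; affine count = 22; |E(F_17)| = 23.

Discriminant check: Δ ∝ 4a³ + 27b² = 4·5³ + 27·7² = 4·125 + 27·49 ≡ 4 (mod 17). Nonzero ⇒ E is nonsingular.
For each x ∈ F_17, compute rhs = x³ + 5·x + 7 mod 17, then count y ∈ F_17 with y² ≡ rhs.
  x = 0: rhs = 7, matching y values: none (0 points).
  x = 1: rhs = 13, matching y values: 8, 9 (2 points).
  x = 2: rhs = 8, matching y values: 5, 12 (2 points).
  x = 3: rhs = 15, matching y values: 7, 10 (2 points).
  x = 4: rhs = 6, matching y values: none (0 points).
  x = 5: rhs = 4, matching y values: 2, 15 (2 points).
  x = 6: rhs = 15, matching y values: 7, 10 (2 points).
  x = 7: rhs = 11, matching y values: none (0 points).
  x = 8: rhs = 15, matching y values: 7, 10 (2 points).
  x = 9: rhs = 16, matching y values: 4, 13 (2 points).
  x = 10: rhs = 3, matching y values: none (0 points).
  x = 11: rhs = 16, matching y values: 4, 13 (2 points).
  x = 12: rhs = 10, matching y values: none (0 points).
  x = 13: rhs = 8, matching y values: 5, 12 (2 points).
  x = 14: rhs = 16, matching y values: 4, 13 (2 points).
  x = 15: rhs = 6, matching y values: none (0 points).
  x = 16: rhs = 1, matching y values: 1, 16 (2 points).
Total affine count: 22.
Full point count |E(F_17)| = 22 + 1 = 23.
Hasse bound: |23 − (17+1)| = |5| = 5 ≤ 2√17 ≈ 8.2462 ✓.


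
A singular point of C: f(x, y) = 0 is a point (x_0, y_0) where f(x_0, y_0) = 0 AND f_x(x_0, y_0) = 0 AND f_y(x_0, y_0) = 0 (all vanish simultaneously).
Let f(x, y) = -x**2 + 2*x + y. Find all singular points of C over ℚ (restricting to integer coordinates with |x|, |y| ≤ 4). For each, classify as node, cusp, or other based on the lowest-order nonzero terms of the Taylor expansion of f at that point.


No singular points in the scanned grid; C is smooth there.

Compute partial derivatives:
  f_x = 2 - 2*x.
  f_y = 1.
f_y = 1 is a nonzero constant, so f_y never vanishes: no point (x, y) can satisfy f = f_x = f_y = 0. In particular no (x, y) ∈ {−4, ..., 4}² is singular; the curve is smooth.


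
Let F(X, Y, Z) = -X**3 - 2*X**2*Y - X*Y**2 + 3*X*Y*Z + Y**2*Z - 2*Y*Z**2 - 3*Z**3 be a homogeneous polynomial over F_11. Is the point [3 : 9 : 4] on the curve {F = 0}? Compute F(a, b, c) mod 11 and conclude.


F(3,9,4) ≡ 0 (mod 11); P is on the curve.

Evaluate F(3, 9, 4) term-by-term (mod 11).
  -X**3 ↦ -1·27·1·1 = -27
  -2*X**2*Y ↦ -2·9·9·1 = -162
  -X*Y**2 ↦ -1·3·81·1 = -243
  3*X*Y*Z ↦ 3·3·9·4 = 324
  Y**2*Z ↦ 1·1·81·4 = 324
  -2*Y*Z**2 ↦ -2·1·9·16 = -288
  -3*Z**3 ↦ -3·1·1·64 = -192
Sum: F(3, 9, 4) = (-27) + (-162) + (-243) + (324) + (324) + (-288) + (-192) = -264.
Reducing mod 11: -264 ≡ 0 (mod 11).
Since F(a, b, c) ≡ 0 (mod 11), P lies on the curve.


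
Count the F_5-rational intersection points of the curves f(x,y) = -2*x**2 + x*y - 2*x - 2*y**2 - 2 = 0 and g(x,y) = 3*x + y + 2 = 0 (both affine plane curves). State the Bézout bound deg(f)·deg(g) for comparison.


Common zeros: {(0, 3), (4, 1)}; count = 2; Bézout bound = 2.

deg(f) = 2, deg(g) = 1, so Bézout bound = 2.
Scan x ∈ F_5. For each x, list the y ∈ F_5 with f(x, y) ≡ 0 and those with g(x, y) ≡ 0 (mod 5); the common zeros in that column are the intersection.
  x = 0: f ≡ 0 at y ∈ {2, 3}; g ≡ 0 at y ∈ {3}; common: {3}.
  x = 1: f ≡ 0 at y ∈ ∅; g ≡ 0 at y ∈ {0}; common: ∅.
  x = 2: f ≡ 0 at y ∈ ∅; g ≡ 0 at y ∈ {2}; common: ∅.
  x = 3: f ≡ 0 at y ∈ {1, 3}; g ≡ 0 at y ∈ {4}; common: ∅.
  x = 4: f ≡ 0 at y ∈ {1}; g ≡ 0 at y ∈ {1}; common: {1}.
Collecting: common zeros = {(0, 3), (4, 1)}, so the count is 2.
Comparison with the Bézout bound: 2 ≤ 2 = deg(f)·deg(g), as expected for curves with no common component (the bound is attained).


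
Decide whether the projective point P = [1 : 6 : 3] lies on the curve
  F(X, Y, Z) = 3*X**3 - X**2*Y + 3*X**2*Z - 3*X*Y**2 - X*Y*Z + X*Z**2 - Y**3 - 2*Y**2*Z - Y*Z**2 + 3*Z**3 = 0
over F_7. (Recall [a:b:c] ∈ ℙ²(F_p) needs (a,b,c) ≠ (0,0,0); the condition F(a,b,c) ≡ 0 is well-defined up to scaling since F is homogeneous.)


F(1,6,3) ≡ 2 (mod 7); P is NOT on the curve.

Evaluate F(1, 6, 3) term-by-term (mod 7).
  3*X**3 ↦ 3·1·1·1 = 3
  -X**2*Y ↦ -1·1·6·1 = -6
  3*X**2*Z ↦ 3·1·1·3 = 9
  -3*X*Y**2 ↦ -3·1·36·1 = -108
  -X*Y*Z ↦ -1·1·6·3 = -18
  X*Z**2 ↦ 1·1·1·9 = 9
  -Y**3 ↦ -1·1·216·1 = -216
  -2*Y**2*Z ↦ -2·1·36·3 = -216
  -Y*Z**2 ↦ -1·1·6·9 = -54
  3*Z**3 ↦ 3·1·1·27 = 81
Sum: F(1, 6, 3) = (3) + (-6) + (9) + (-108) + (-18) + (9) + (-216) + (-216) + (-54) + (81) = -516.
Reducing mod 7: -516 ≡ 2 (mod 7).
Since F(a, b, c) ≡ 2 ≠ 0 (mod 7), P does NOT lie on the curve.


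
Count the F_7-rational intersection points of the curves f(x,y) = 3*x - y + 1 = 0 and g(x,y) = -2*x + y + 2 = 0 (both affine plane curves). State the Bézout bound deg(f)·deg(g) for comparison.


Common zeros: {(4, 6)}; count = 1; Bézout bound = 1.

deg(f) = 1, deg(g) = 1, so Bézout bound = 1.
Scan x ∈ F_7. For each x, list the y ∈ F_7 with f(x, y) ≡ 0 and those with g(x, y) ≡ 0 (mod 7); the common zeros in that column are the intersection.
  x = 0: f ≡ 0 at y ∈ {1}; g ≡ 0 at y ∈ {5}; common: ∅.
  x = 1: f ≡ 0 at y ∈ {4}; g ≡ 0 at y ∈ {0}; common: ∅.
  x = 2: f ≡ 0 at y ∈ {0}; g ≡ 0 at y ∈ {2}; common: ∅.
  x = 3: f ≡ 0 at y ∈ {3}; g ≡ 0 at y ∈ {4}; common: ∅.
  x = 4: f ≡ 0 at y ∈ {6}; g ≡ 0 at y ∈ {6}; common: {6}.
  x = 5: f ≡ 0 at y ∈ {2}; g ≡ 0 at y ∈ {1}; common: ∅.
  x = 6: f ≡ 0 at y ∈ {5}; g ≡ 0 at y ∈ {3}; common: ∅.
Collecting: common zeros = {(4, 6)}, so the count is 1.
Comparison with the Bézout bound: 1 ≤ 1 = deg(f)·deg(g), as expected for curves with no common component (the bound is attained).


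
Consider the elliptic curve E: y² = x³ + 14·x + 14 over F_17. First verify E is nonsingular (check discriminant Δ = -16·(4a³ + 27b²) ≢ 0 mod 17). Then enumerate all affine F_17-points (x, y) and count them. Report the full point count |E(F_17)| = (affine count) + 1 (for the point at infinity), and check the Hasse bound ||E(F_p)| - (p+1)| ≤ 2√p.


Affine points = {(2, 4), (2, 13), (3, 7), (3, 10), (4, 7), (4, 10), (6, 5), (6, 12), (7, 8), (7, 9), (8, 3), (8, 14), (9, 6), (9, 11), (10, 7), (10, 10), (13, 8), (13, 9), (14, 8), (14, 9), (16, 4), (16, 13)}; affine count = 22; |E(F_17)| = 23.

Discriminant check: Δ ∝ 4a³ + 27b² = 4·14³ + 27·14² = 4·2744 + 27·196 ≡ 16 (mod 17). Nonzero ⇒ E is nonsingular.
For each x ∈ F_17, compute rhs = x³ + 14·x + 14 mod 17, then count y ∈ F_17 with y² ≡ rhs.
  x = 0: rhs = 14, matching y values: none (0 points).
  x = 1: rhs = 12, matching y values: none (0 points).
  x = 2: rhs = 16, matching y values: 4, 13 (2 points).
  x = 3: rhs = 15, matching y values: 7, 10 (2 points).
  x = 4: rhs = 15, matching y values: 7, 10 (2 points).
  x = 5: rhs = 5, matching y values: none (0 points).
  x = 6: rhs = 8, matching y values: 5, 12 (2 points).
  x = 7: rhs = 13, matching y values: 8, 9 (2 points).
  x = 8: rhs = 9, matching y values: 3, 14 (2 points).
  x = 9: rhs = 2, matching y values: 6, 11 (2 points).
  x = 10: rhs = 15, matching y values: 7, 10 (2 points).
  x = 11: rhs = 3, matching y values: none (0 points).
  x = 12: rhs = 6, matching y values: none (0 points).
  x = 13: rhs = 13, matching y values: 8, 9 (2 points).
  x = 14: rhs = 13, matching y values: 8, 9 (2 points).
  x = 15: rhs = 12, matching y values: none (0 points).
  x = 16: rhs = 16, matching y values: 4, 13 (2 points).
Total affine count: 22.
Full point count |E(F_17)| = 22 + 1 = 23.
Hasse bound: |23 − (17+1)| = |5| = 5 ≤ 2√17 ≈ 8.2462 ✓.


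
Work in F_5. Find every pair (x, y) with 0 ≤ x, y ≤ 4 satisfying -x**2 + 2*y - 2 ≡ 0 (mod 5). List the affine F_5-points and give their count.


Affine F_5-points: {(0, 1), (1, 4), (2, 3), (3, 3), (4, 4)}; count = 5.

For each of the 25 pairs (x, y) ∈ F_5², evaluate f(x, y) mod 5. Record the zeros.
  x = 0: [0↦3, 1↦0, 2↦2, 3↦4, 4↦1]  zeros at y ∈ {1}
  x = 1: [0↦2, 1↦4, 2↦1, 3↦3, 4↦0]  zeros at y ∈ {4}
  x = 2: [0↦4, 1↦1, 2↦3, 3↦0, 4↦2]  zeros at y ∈ {3}
  x = 3: [0↦4, 1↦1, 2↦3, 3↦0, 4↦2]  zeros at y ∈ {3}
  x = 4: [0↦2, 1↦4, 2↦1, 3↦3, 4↦0]  zeros at y ∈ {4}
Collecting zeros: affine points = {(0, 1), (1, 4), (2, 3), (3, 3), (4, 4)}.
Total count |C(F_5)_aff| = 5.


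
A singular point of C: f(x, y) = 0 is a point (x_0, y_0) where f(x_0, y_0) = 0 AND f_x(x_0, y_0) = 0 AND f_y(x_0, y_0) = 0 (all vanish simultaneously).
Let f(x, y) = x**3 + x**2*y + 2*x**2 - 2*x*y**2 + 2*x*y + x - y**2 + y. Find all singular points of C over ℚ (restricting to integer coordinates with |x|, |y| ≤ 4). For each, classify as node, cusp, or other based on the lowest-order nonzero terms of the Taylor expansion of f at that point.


Singular points: {(-1, 0)}; classification: node.

Compute partial derivatives:
  f_x = 3*x**2 + 2*x*y + 4*x - 2*y**2 + 2*y + 1.
  f_y = x**2 - 4*x*y + 2*x - 2*y + 1.
Scan x_0 ∈ {−4, ..., 4}. For each x_0, f_y(x_0, y) is a polynomial in y; find its integer roots y ∈ {−4, ..., 4}, then test f_x and f at those candidates.
  x = -4: f_y(-4, y) = 14*y + 9; no integer root y with |y| ≤ 4.
  x = -3: f_y(-3, y) = 10*y + 4; no integer root y with |y| ≤ 4.
  x = -2: f_y(-2, y) = 6*y + 1; no integer root y with |y| ≤ 4.
  x = -1: f_y(-1, y) = 2*y; vanishes at y ∈ {0}. (-1, 0): f_x = 0, f = 0 — SINGULAR.
  x = 0: f_y(0, y) = 1 - 2*y; no integer root y with |y| ≤ 4.
  x = 1: f_y(1, y) = 4 - 6*y; no integer root y with |y| ≤ 4.
  x = 2: f_y(2, y) = 9 - 10*y; no integer root y with |y| ≤ 4.
  x = 3: f_y(3, y) = 16 - 14*y; no integer root y with |y| ≤ 4.
  x = 4: f_y(4, y) = 25 - 18*y; no integer root y with |y| ≤ 4.
Only singular point on the grid: (-1, 0).
Classify: substitute x = -1 + u, y = 0 + v and expand: f = u**3 + u**2*v - u**2 - 2*u*v**2 + v**2.
No constant or linear terms (consistent with a singular point). Quadratic part: -u**2 + v**2. Cubic part: u**3 + u**2*v - 2*u*v**2.
The quadratic part v**2 - u**2 = (v − u)(v + u) splits into two distinct linear factors, so there are two distinct tangent lines y − 0 = ±(x − -1) — this is a node (ordinary double point).
Classification: node.


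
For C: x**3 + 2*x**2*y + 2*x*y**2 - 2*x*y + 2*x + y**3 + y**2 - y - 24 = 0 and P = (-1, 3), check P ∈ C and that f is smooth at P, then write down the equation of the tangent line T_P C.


Tangent line at P: 5*x + 24*y - 67 = 0.

Step 1: f(-1, 3) = 0, so P lies on C.
Step 2: partial derivatives
  f_x(x, y) = 3*x**2 + 4*x*y + 2*y**2 - 2*y + 2, f_y(x, y) = 2*x**2 + 4*x*y - 2*x + 3*y**2 + 2*y - 1.
  f_x(P) = 5, f_y(P) = 24 (gradient nonzero, so P is smooth).
Step 3: tangent line at P: 5·(x − -1) + 24·(y − 3) = 0.
Expanding: 5*x + 24*y - 67 = 0.


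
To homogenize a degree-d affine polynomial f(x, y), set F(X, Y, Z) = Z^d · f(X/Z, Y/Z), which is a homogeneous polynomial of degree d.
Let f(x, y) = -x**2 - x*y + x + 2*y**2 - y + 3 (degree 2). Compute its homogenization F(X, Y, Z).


F(X, Y, Z) = -X**2 - X*Y + X*Z + 2*Y**2 - Y*Z + 3*Z**2

deg(f) = 2.
Substitute x = X/Z, y = Y/Z into f, then multiply by Z^2.
  monomial -1·x^2·y^0 ↦ -1·X^2·Y^0·Z^0.
  monomial -1·x^1·y^1 ↦ -1·X^1·Y^1·Z^0.
  monomial 1·x^1·y^0 ↦ 1·X^1·Y^0·Z^1.
  monomial 2·x^0·y^2 ↦ 2·X^0·Y^2·Z^0.
  monomial -1·x^0·y^1 ↦ -1·X^0·Y^1·Z^1.
  monomial 3·x^0·y^0 ↦ 3·X^0·Y^0·Z^2.
Collecting: F(X, Y, Z) = -X**2 - X*Y + X*Z + 2*Y**2 - Y*Z + 3*Z**2.


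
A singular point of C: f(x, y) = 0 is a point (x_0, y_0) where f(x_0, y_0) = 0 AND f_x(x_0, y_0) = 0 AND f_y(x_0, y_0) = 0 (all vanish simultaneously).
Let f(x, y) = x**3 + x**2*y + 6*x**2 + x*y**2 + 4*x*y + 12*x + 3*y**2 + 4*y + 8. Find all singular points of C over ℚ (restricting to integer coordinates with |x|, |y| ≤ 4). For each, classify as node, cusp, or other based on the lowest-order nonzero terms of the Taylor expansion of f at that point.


Singular points: {(-2, 0)}; classification: cusp.

Compute partial derivatives:
  f_x = 3*x**2 + 2*x*y + 12*x + y**2 + 4*y + 12.
  f_y = x**2 + 2*x*y + 4*x + 6*y + 4.
Scan x_0 ∈ {−4, ..., 4}. For each x_0, f_y(x_0, y) is a polynomial in y; find its integer roots y ∈ {−4, ..., 4}, then test f_x and f at those candidates.
  x = -4: f_y(-4, y) = 4 - 2*y; vanishes at y ∈ {2}. (-4, 2): f_x = 8 ≠ 0.
  x = -3: f_y(-3, y) = 1; no integer root y with |y| ≤ 4.
  x = -2: f_y(-2, y) = 2*y; vanishes at y ∈ {0}. (-2, 0): f_x = 0, f = 0 — SINGULAR.
  x = -1: f_y(-1, y) = 4*y + 1; no integer root y with |y| ≤ 4.
  x = 0: f_y(0, y) = 6*y + 4; no integer root y with |y| ≤ 4.
  x = 1: f_y(1, y) = 8*y + 9; no integer root y with |y| ≤ 4.
  x = 2: f_y(2, y) = 10*y + 16; no integer root y with |y| ≤ 4.
  x = 3: f_y(3, y) = 12*y + 25; no integer root y with |y| ≤ 4.
  x = 4: f_y(4, y) = 14*y + 36; no integer root y with |y| ≤ 4.
Only singular point on the grid: (-2, 0).
Classify: substitute x = -2 + u, y = 0 + v and expand: f = u**3 + u**2*v + u*v**2 + v**2.
No constant or linear terms (consistent with a singular point). Quadratic part: v**2. Cubic part: u**3 + u**2*v + u*v**2.
The quadratic part v**2 is a perfect square, so there is a single (double) tangent line v = 0, i.e. y = 0. Restricting the cubic part to that line (v = 0) leaves u**3 ≠ 0, so f is not divisible by v and the branch is v² ≈ -u**3 to lowest order — this is a cusp.
Classification: cusp.


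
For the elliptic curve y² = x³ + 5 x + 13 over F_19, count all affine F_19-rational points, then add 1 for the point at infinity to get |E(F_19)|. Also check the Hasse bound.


Affine points = {(1, 0), (3, 6), (3, 13), (5, 7), (5, 12), (7, 7), (7, 12), (15, 9), (15, 10), (16, 3), (16, 16), (18, 8), (18, 11)}; affine count = 13; |E(F_19)| = 14.

Discriminant check: Δ ∝ 4a³ + 27b² = 4·5³ + 27·13² = 4·125 + 27·169 ≡ 9 (mod 19). Nonzero ⇒ E is nonsingular.
For each x ∈ F_19, compute rhs = x³ + 5·x + 13 mod 19, then count y ∈ F_19 with y² ≡ rhs.
  x = 0: rhs = 13, matching y values: none (0 points).
  x = 1: rhs = 0, matching y values: 0 (1 points).
  x = 2: rhs = 12, matching y values: none (0 points).
  x = 3: rhs = 17, matching y values: 6, 13 (2 points).
  x = 4: rhs = 2, matching y values: none (0 points).
  x = 5: rhs = 11, matching y values: 7, 12 (2 points).
  x = 6: rhs = 12, matching y values: none (0 points).
  x = 7: rhs = 11, matching y values: 7, 12 (2 points).
  x = 8: rhs = 14, matching y values: none (0 points).
  x = 9: rhs = 8, matching y values: none (0 points).
  x = 10: rhs = 18, matching y values: none (0 points).
  x = 11: rhs = 12, matching y values: none (0 points).
  x = 12: rhs = 15, matching y values: none (0 points).
  x = 13: rhs = 14, matching y values: none (0 points).
  x = 14: rhs = 15, matching y values: none (0 points).
  x = 15: rhs = 5, matching y values: 9, 10 (2 points).
  x = 16: rhs = 9, matching y values: 3, 16 (2 points).
  x = 17: rhs = 14, matching y values: none (0 points).
  x = 18: rhs = 7, matching y values: 8, 11 (2 points).
Total affine count: 13.
Full point count |E(F_19)| = 13 + 1 = 14.
Hasse bound: |14 − (19+1)| = |-6| = 6 ≤ 2√19 ≈ 8.7178 ✓.


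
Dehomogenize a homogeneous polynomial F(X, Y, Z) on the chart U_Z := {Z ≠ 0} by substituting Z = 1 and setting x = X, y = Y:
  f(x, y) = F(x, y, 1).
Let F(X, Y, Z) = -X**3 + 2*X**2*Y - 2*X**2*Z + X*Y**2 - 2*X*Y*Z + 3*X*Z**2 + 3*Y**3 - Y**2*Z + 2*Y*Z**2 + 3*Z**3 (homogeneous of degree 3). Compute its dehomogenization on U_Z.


f(x, y) = -x**3 + 2*x**2*y - 2*x**2 + x*y**2 - 2*x*y + 3*x + 3*y**3 - y**2 + 2*y + 3

On U_Z we set Z = 1. Each monomial c·X^i·Y^j·Z^k in F becomes c·x^i·y^j·1^k = c·x^i·y^j.
Substituting Z = 1: F(X, Y, 1) = -x**3 + 2*x**2*y - 2*x**2 + x*y**2 - 2*x*y + 3*x + 3*y**3 - y**2 + 2*y + 3.
Note: deg(f) ≤ deg(F) = 3; strict inequality happens when F is divisible by Z (lost terms).


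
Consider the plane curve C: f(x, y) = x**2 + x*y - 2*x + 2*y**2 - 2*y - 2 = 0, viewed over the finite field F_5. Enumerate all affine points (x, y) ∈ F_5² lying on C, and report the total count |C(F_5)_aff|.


Affine F_5-points: {(0, 3), (1, 4), (2, 1), (2, 4), (4, 1), (4, 3)}; count = 6.

For each of the 25 pairs (x, y) ∈ F_5², evaluate f(x, y) mod 5. Record the zeros.
  x = 0: [0↦3, 1↦3, 2↦2, 3↦0, 4↦2]  zeros at y ∈ {3}
  x = 1: [0↦2, 1↦3, 2↦3, 3↦2, 4↦0]  zeros at y ∈ {4}
  x = 2: [0↦3, 1↦0, 2↦1, 3↦1, 4↦0]  zeros at y ∈ {1, 4}
  x = 3: [0↦1, 1↦4, 2↦1, 3↦2, 4↦2]  zeros at y ∈ ∅
  x = 4: [0↦1, 1↦0, 2↦3, 3↦0, 4↦1]  zeros at y ∈ {1, 3}
Collecting zeros: affine points = {(0, 3), (1, 4), (2, 1), (2, 4), (4, 1), (4, 3)}.
Total count |C(F_5)_aff| = 6.


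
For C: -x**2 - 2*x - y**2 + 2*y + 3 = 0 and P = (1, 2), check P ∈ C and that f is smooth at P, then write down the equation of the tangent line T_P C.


Tangent line at P: -4*x - 2*y + 8 = 0.

Step 1: f(1, 2) = 0, so P lies on C.
Step 2: partial derivatives
  f_x(x, y) = -2*x - 2, f_y(x, y) = 2 - 2*y.
  f_x(P) = -4, f_y(P) = -2 (gradient nonzero, so P is smooth).
Step 3: tangent line at P: -4·(x − 1) + -2·(y − 2) = 0.
Expanding: -4*x - 2*y + 8 = 0.


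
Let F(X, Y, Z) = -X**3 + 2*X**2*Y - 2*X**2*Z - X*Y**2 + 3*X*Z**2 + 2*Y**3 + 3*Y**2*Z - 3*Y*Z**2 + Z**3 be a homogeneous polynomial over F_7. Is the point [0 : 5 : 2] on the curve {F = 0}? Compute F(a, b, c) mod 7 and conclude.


F(0,5,2) ≡ 5 (mod 7); P is NOT on the curve.

Evaluate F(0, 5, 2) term-by-term (mod 7).
  -X**3 ↦ -1·0·1·1 = 0
  2*X**2*Y ↦ 2·0·5·1 = 0
  -2*X**2*Z ↦ -2·0·1·2 = 0
  -X*Y**2 ↦ -1·0·25·1 = 0
  3*X*Z**2 ↦ 3·0·1·4 = 0
  2*Y**3 ↦ 2·1·125·1 = 250
  3*Y**2*Z ↦ 3·1·25·2 = 150
  -3*Y*Z**2 ↦ -3·1·5·4 = -60
  Z**3 ↦ 1·1·1·8 = 8
Sum: F(0, 5, 2) = (0) + (0) + (0) + (0) + (0) + (250) + (150) + (-60) + (8) = 348.
Reducing mod 7: 348 ≡ 5 (mod 7).
Since F(a, b, c) ≡ 5 ≠ 0 (mod 7), P does NOT lie on the curve.


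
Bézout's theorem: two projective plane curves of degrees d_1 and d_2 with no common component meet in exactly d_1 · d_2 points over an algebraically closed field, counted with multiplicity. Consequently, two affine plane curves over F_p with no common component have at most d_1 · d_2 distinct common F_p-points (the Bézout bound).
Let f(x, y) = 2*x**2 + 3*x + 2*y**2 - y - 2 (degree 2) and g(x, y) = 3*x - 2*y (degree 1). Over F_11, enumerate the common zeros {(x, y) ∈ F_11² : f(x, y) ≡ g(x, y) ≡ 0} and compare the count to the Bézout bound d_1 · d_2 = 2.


Common zeros: ∅; count = 0; Bézout bound = 2.

deg(f) = 2, deg(g) = 1, so Bézout bound = 2.
Scan x ∈ F_11. For each x, list the y ∈ F_11 with f(x, y) ≡ 0 and those with g(x, y) ≡ 0 (mod 11); the common zeros in that column are the intersection.
  x = 0: f ≡ 0 at y ∈ ∅; g ≡ 0 at y ∈ {0}; common: ∅.
  x = 1: f ≡ 0 at y ∈ ∅; g ≡ 0 at y ∈ {7}; common: ∅.
  x = 2: f ≡ 0 at y ∈ {8, 9}; g ≡ 0 at y ∈ {3}; common: ∅.
  x = 3: f ≡ 0 at y ∈ ∅; g ≡ 0 at y ∈ {10}; common: ∅.
  x = 4: f ≡ 0 at y ∈ ∅; g ≡ 0 at y ∈ {6}; common: ∅.
  x = 5: f ≡ 0 at y ∈ {7, 10}; g ≡ 0 at y ∈ {2}; common: ∅.
  x = 6: f ≡ 0 at y ∈ {0, 6}; g ≡ 0 at y ∈ {9}; common: ∅.
  x = 7: f ≡ 0 at y ∈ {3}; g ≡ 0 at y ∈ {5}; common: ∅.
  x = 8: f ≡ 0 at y ∈ {3}; g ≡ 0 at y ∈ {1}; common: ∅.
  x = 9: f ≡ 0 at y ∈ {0, 6}; g ≡ 0 at y ∈ {8}; common: ∅.
  x = 10: f ≡ 0 at y ∈ {7, 10}; g ≡ 0 at y ∈ {4}; common: ∅.
Collecting: common zeros = ∅, so the count is 0.
Comparison with the Bézout bound: 0 ≤ 2 = deg(f)·deg(g), as expected for curves with no common component (the affine F_11-count falls short of the bound because intersections may lie at infinity, over extension fields, or carry multiplicity).


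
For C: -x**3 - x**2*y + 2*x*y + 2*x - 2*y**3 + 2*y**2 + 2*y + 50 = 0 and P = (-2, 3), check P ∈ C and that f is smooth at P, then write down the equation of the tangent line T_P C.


Tangent line at P: 8*x - 48*y + 160 = 0.

Step 1: f(-2, 3) = 0, so P lies on C.
Step 2: partial derivatives
  f_x(x, y) = -3*x**2 - 2*x*y + 2*y + 2, f_y(x, y) = -x**2 + 2*x - 6*y**2 + 4*y + 2.
  f_x(P) = 8, f_y(P) = -48 (gradient nonzero, so P is smooth).
Step 3: tangent line at P: 8·(x − -2) + -48·(y − 3) = 0.
Expanding: 8*x - 48*y + 160 = 0.


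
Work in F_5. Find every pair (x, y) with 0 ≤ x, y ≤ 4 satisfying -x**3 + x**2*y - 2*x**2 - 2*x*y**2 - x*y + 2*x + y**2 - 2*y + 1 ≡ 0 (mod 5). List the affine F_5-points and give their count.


Affine F_5-points: {(0, 1), (1, 0), (1, 3), (3, 2), (4, 2), (4, 3)}; count = 6.

For each of the 25 pairs (x, y) ∈ F_5², evaluate f(x, y) mod 5. Record the zeros.
  x = 0: [0↦1, 1↦0, 2↦1, 3↦4, 4↦4]  zeros at y ∈ {1}
  x = 1: [0↦0, 1↦2, 2↦2, 3↦0, 4↦1]  zeros at y ∈ {0, 3}
  x = 2: [0↦4, 1↦1, 2↦2, 3↦2, 4↦1]  zeros at y ∈ ∅
  x = 3: [0↦2, 1↦1, 2↦0, 3↦4, 4↦3]  zeros at y ∈ {2}
  x = 4: [0↦3, 1↦1, 2↦0, 3↦0, 4↦1]  zeros at y ∈ {2, 3}
Collecting zeros: affine points = {(0, 1), (1, 0), (1, 3), (3, 2), (4, 2), (4, 3)}.
Total count |C(F_5)_aff| = 6.


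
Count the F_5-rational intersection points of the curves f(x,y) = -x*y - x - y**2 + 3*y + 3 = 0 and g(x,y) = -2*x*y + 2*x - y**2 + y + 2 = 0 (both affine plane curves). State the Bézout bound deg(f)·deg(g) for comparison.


Common zeros: {(0, 2)}; count = 1; Bézout bound = 4.

deg(f) = 2, deg(g) = 2, so Bézout bound = 4.
Scan x ∈ F_5. For each x, list the y ∈ F_5 with f(x, y) ≡ 0 and those with g(x, y) ≡ 0 (mod 5); the common zeros in that column are the intersection.
  x = 0: f ≡ 0 at y ∈ {1, 2}; g ≡ 0 at y ∈ {2, 4}; common: {2}.
  x = 1: f ≡ 0 at y ∈ ∅; g ≡ 0 at y ∈ ∅; common: ∅.
  x = 2: f ≡ 0 at y ∈ {3}; g ≡ 0 at y ∈ ∅; common: ∅.
  x = 3: f ≡ 0 at y ∈ {0}; g ≡ 0 at y ∈ ∅; common: ∅.
  x = 4: f ≡ 0 at y ∈ ∅; g ≡ 0 at y ∈ {0, 3}; common: ∅.
Collecting: common zeros = {(0, 2)}, so the count is 1.
Comparison with the Bézout bound: 1 ≤ 4 = deg(f)·deg(g), as expected for curves with no common component (the affine F_5-count falls short of the bound because intersections may lie at infinity, over extension fields, or carry multiplicity).


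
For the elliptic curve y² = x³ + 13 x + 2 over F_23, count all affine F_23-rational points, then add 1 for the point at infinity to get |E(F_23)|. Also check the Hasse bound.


Affine points = {(0, 5), (0, 18), (1, 4), (1, 19), (2, 6), (2, 17), (4, 7), (4, 16), (5, 10), (5, 13), (11, 2), (11, 21), (12, 0), (19, 1), (19, 22)}; affine count = 15; |E(F_23)| = 16.

Discriminant check: Δ ∝ 4a³ + 27b² = 4·13³ + 27·2² = 4·2197 + 27·4 ≡ 18 (mod 23). Nonzero ⇒ E is nonsingular.
For each x ∈ F_23, compute rhs = x³ + 13·x + 2 mod 23, then count y ∈ F_23 with y² ≡ rhs.
  x = 0: rhs = 2, matching y values: 5, 18 (2 points).
  x = 1: rhs = 16, matching y values: 4, 19 (2 points).
  x = 2: rhs = 13, matching y values: 6, 17 (2 points).
  x = 3: rhs = 22, matching y values: none (0 points).
  x = 4: rhs = 3, matching y values: 7, 16 (2 points).
  x = 5: rhs = 8, matching y values: 10, 13 (2 points).
  x = 6: rhs = 20, matching y values: none (0 points).
  x = 7: rhs = 22, matching y values: none (0 points).
  x = 8: rhs = 20, matching y values: none (0 points).
  x = 9: rhs = 20, matching y values: none (0 points).
  x = 10: rhs = 5, matching y values: none (0 points).
  x = 11: rhs = 4, matching y values: 2, 21 (2 points).
  x = 12: rhs = 0, matching y values: 0 (1 points).
  x = 13: rhs = 22, matching y values: none (0 points).
  x = 14: rhs = 7, matching y values: none (0 points).
  x = 15: rhs = 7, matching y values: none (0 points).
  x = 16: rhs = 5, matching y values: none (0 points).
  x = 17: rhs = 7, matching y values: none (0 points).
  x = 18: rhs = 19, matching y values: none (0 points).
  x = 19: rhs = 1, matching y values: 1, 22 (2 points).
  x = 20: rhs = 5, matching y values: none (0 points).
  x = 21: rhs = 14, matching y values: none (0 points).
  x = 22: rhs = 11, matching y values: none (0 points).
Total affine count: 15.
Full point count |E(F_23)| = 15 + 1 = 16.
Hasse bound: |16 − (23+1)| = |-8| = 8 ≤ 2√23 ≈ 9.5917 ✓.
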